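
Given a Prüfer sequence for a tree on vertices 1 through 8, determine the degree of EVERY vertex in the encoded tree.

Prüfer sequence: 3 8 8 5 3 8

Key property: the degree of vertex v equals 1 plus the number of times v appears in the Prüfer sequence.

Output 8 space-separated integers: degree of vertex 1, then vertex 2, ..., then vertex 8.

p_1 = 3: count[3] becomes 1
p_2 = 8: count[8] becomes 1
p_3 = 8: count[8] becomes 2
p_4 = 5: count[5] becomes 1
p_5 = 3: count[3] becomes 2
p_6 = 8: count[8] becomes 3
Degrees (1 + count): deg[1]=1+0=1, deg[2]=1+0=1, deg[3]=1+2=3, deg[4]=1+0=1, deg[5]=1+1=2, deg[6]=1+0=1, deg[7]=1+0=1, deg[8]=1+3=4

Answer: 1 1 3 1 2 1 1 4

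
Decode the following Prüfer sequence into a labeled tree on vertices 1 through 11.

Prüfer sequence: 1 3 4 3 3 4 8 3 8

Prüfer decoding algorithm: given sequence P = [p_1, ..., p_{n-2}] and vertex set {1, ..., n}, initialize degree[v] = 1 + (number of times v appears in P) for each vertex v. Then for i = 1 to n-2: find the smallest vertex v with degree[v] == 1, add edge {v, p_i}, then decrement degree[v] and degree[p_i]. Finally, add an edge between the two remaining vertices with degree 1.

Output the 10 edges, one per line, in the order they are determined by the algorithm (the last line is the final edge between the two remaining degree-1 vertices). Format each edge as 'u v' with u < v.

Initial degrees: {1:2, 2:1, 3:5, 4:3, 5:1, 6:1, 7:1, 8:3, 9:1, 10:1, 11:1}
Step 1: smallest deg-1 vertex = 2, p_1 = 1. Add edge {1,2}. Now deg[2]=0, deg[1]=1.
Step 2: smallest deg-1 vertex = 1, p_2 = 3. Add edge {1,3}. Now deg[1]=0, deg[3]=4.
Step 3: smallest deg-1 vertex = 5, p_3 = 4. Add edge {4,5}. Now deg[5]=0, deg[4]=2.
Step 4: smallest deg-1 vertex = 6, p_4 = 3. Add edge {3,6}. Now deg[6]=0, deg[3]=3.
Step 5: smallest deg-1 vertex = 7, p_5 = 3. Add edge {3,7}. Now deg[7]=0, deg[3]=2.
Step 6: smallest deg-1 vertex = 9, p_6 = 4. Add edge {4,9}. Now deg[9]=0, deg[4]=1.
Step 7: smallest deg-1 vertex = 4, p_7 = 8. Add edge {4,8}. Now deg[4]=0, deg[8]=2.
Step 8: smallest deg-1 vertex = 10, p_8 = 3. Add edge {3,10}. Now deg[10]=0, deg[3]=1.
Step 9: smallest deg-1 vertex = 3, p_9 = 8. Add edge {3,8}. Now deg[3]=0, deg[8]=1.
Final: two remaining deg-1 vertices are 8, 11. Add edge {8,11}.

Answer: 1 2
1 3
4 5
3 6
3 7
4 9
4 8
3 10
3 8
8 11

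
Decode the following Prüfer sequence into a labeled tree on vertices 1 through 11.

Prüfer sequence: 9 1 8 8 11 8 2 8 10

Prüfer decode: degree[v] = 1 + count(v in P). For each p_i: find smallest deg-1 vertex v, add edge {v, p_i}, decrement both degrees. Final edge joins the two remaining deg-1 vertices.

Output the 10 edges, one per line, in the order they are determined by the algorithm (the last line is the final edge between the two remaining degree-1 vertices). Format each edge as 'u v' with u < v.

Initial degrees: {1:2, 2:2, 3:1, 4:1, 5:1, 6:1, 7:1, 8:5, 9:2, 10:2, 11:2}
Step 1: smallest deg-1 vertex = 3, p_1 = 9. Add edge {3,9}. Now deg[3]=0, deg[9]=1.
Step 2: smallest deg-1 vertex = 4, p_2 = 1. Add edge {1,4}. Now deg[4]=0, deg[1]=1.
Step 3: smallest deg-1 vertex = 1, p_3 = 8. Add edge {1,8}. Now deg[1]=0, deg[8]=4.
Step 4: smallest deg-1 vertex = 5, p_4 = 8. Add edge {5,8}. Now deg[5]=0, deg[8]=3.
Step 5: smallest deg-1 vertex = 6, p_5 = 11. Add edge {6,11}. Now deg[6]=0, deg[11]=1.
Step 6: smallest deg-1 vertex = 7, p_6 = 8. Add edge {7,8}. Now deg[7]=0, deg[8]=2.
Step 7: smallest deg-1 vertex = 9, p_7 = 2. Add edge {2,9}. Now deg[9]=0, deg[2]=1.
Step 8: smallest deg-1 vertex = 2, p_8 = 8. Add edge {2,8}. Now deg[2]=0, deg[8]=1.
Step 9: smallest deg-1 vertex = 8, p_9 = 10. Add edge {8,10}. Now deg[8]=0, deg[10]=1.
Final: two remaining deg-1 vertices are 10, 11. Add edge {10,11}.

Answer: 3 9
1 4
1 8
5 8
6 11
7 8
2 9
2 8
8 10
10 11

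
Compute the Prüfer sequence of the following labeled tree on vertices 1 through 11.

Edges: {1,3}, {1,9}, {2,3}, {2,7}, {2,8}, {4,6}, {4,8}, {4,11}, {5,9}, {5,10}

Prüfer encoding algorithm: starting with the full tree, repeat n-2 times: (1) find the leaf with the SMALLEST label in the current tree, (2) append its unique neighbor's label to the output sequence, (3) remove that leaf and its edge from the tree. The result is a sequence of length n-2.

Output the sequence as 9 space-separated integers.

Step 1: leaves = {6,7,10,11}. Remove smallest leaf 6, emit neighbor 4.
Step 2: leaves = {7,10,11}. Remove smallest leaf 7, emit neighbor 2.
Step 3: leaves = {10,11}. Remove smallest leaf 10, emit neighbor 5.
Step 4: leaves = {5,11}. Remove smallest leaf 5, emit neighbor 9.
Step 5: leaves = {9,11}. Remove smallest leaf 9, emit neighbor 1.
Step 6: leaves = {1,11}. Remove smallest leaf 1, emit neighbor 3.
Step 7: leaves = {3,11}. Remove smallest leaf 3, emit neighbor 2.
Step 8: leaves = {2,11}. Remove smallest leaf 2, emit neighbor 8.
Step 9: leaves = {8,11}. Remove smallest leaf 8, emit neighbor 4.
Done: 2 vertices remain (4, 11). Sequence = [4 2 5 9 1 3 2 8 4]

Answer: 4 2 5 9 1 3 2 8 4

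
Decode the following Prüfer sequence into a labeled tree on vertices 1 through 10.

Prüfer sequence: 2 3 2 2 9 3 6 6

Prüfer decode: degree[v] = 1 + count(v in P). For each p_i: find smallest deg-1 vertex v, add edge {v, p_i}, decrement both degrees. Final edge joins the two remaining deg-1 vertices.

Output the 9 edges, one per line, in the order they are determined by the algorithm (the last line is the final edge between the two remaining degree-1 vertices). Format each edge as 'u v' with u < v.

Initial degrees: {1:1, 2:4, 3:3, 4:1, 5:1, 6:3, 7:1, 8:1, 9:2, 10:1}
Step 1: smallest deg-1 vertex = 1, p_1 = 2. Add edge {1,2}. Now deg[1]=0, deg[2]=3.
Step 2: smallest deg-1 vertex = 4, p_2 = 3. Add edge {3,4}. Now deg[4]=0, deg[3]=2.
Step 3: smallest deg-1 vertex = 5, p_3 = 2. Add edge {2,5}. Now deg[5]=0, deg[2]=2.
Step 4: smallest deg-1 vertex = 7, p_4 = 2. Add edge {2,7}. Now deg[7]=0, deg[2]=1.
Step 5: smallest deg-1 vertex = 2, p_5 = 9. Add edge {2,9}. Now deg[2]=0, deg[9]=1.
Step 6: smallest deg-1 vertex = 8, p_6 = 3. Add edge {3,8}. Now deg[8]=0, deg[3]=1.
Step 7: smallest deg-1 vertex = 3, p_7 = 6. Add edge {3,6}. Now deg[3]=0, deg[6]=2.
Step 8: smallest deg-1 vertex = 9, p_8 = 6. Add edge {6,9}. Now deg[9]=0, deg[6]=1.
Final: two remaining deg-1 vertices are 6, 10. Add edge {6,10}.

Answer: 1 2
3 4
2 5
2 7
2 9
3 8
3 6
6 9
6 10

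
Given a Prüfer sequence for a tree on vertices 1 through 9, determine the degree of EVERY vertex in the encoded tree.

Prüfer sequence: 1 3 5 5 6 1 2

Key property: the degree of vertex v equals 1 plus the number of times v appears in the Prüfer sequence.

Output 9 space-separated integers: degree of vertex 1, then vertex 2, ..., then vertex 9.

Answer: 3 2 2 1 3 2 1 1 1

Derivation:
p_1 = 1: count[1] becomes 1
p_2 = 3: count[3] becomes 1
p_3 = 5: count[5] becomes 1
p_4 = 5: count[5] becomes 2
p_5 = 6: count[6] becomes 1
p_6 = 1: count[1] becomes 2
p_7 = 2: count[2] becomes 1
Degrees (1 + count): deg[1]=1+2=3, deg[2]=1+1=2, deg[3]=1+1=2, deg[4]=1+0=1, deg[5]=1+2=3, deg[6]=1+1=2, deg[7]=1+0=1, deg[8]=1+0=1, deg[9]=1+0=1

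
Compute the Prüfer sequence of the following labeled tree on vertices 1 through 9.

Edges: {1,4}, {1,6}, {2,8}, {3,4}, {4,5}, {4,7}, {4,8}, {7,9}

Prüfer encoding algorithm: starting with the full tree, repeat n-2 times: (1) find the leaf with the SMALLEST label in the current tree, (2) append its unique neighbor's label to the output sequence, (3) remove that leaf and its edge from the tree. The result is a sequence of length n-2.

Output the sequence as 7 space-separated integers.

Step 1: leaves = {2,3,5,6,9}. Remove smallest leaf 2, emit neighbor 8.
Step 2: leaves = {3,5,6,8,9}. Remove smallest leaf 3, emit neighbor 4.
Step 3: leaves = {5,6,8,9}. Remove smallest leaf 5, emit neighbor 4.
Step 4: leaves = {6,8,9}. Remove smallest leaf 6, emit neighbor 1.
Step 5: leaves = {1,8,9}. Remove smallest leaf 1, emit neighbor 4.
Step 6: leaves = {8,9}. Remove smallest leaf 8, emit neighbor 4.
Step 7: leaves = {4,9}. Remove smallest leaf 4, emit neighbor 7.
Done: 2 vertices remain (7, 9). Sequence = [8 4 4 1 4 4 7]

Answer: 8 4 4 1 4 4 7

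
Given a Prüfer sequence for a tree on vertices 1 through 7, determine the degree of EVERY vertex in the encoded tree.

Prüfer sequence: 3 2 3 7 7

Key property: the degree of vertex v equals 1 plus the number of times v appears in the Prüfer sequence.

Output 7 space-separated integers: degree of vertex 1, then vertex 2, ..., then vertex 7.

p_1 = 3: count[3] becomes 1
p_2 = 2: count[2] becomes 1
p_3 = 3: count[3] becomes 2
p_4 = 7: count[7] becomes 1
p_5 = 7: count[7] becomes 2
Degrees (1 + count): deg[1]=1+0=1, deg[2]=1+1=2, deg[3]=1+2=3, deg[4]=1+0=1, deg[5]=1+0=1, deg[6]=1+0=1, deg[7]=1+2=3

Answer: 1 2 3 1 1 1 3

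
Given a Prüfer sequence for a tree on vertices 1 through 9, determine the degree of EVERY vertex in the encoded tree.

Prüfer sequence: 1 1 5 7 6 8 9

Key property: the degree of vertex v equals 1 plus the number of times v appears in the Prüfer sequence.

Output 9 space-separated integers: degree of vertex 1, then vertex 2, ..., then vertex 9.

Answer: 3 1 1 1 2 2 2 2 2

Derivation:
p_1 = 1: count[1] becomes 1
p_2 = 1: count[1] becomes 2
p_3 = 5: count[5] becomes 1
p_4 = 7: count[7] becomes 1
p_5 = 6: count[6] becomes 1
p_6 = 8: count[8] becomes 1
p_7 = 9: count[9] becomes 1
Degrees (1 + count): deg[1]=1+2=3, deg[2]=1+0=1, deg[3]=1+0=1, deg[4]=1+0=1, deg[5]=1+1=2, deg[6]=1+1=2, deg[7]=1+1=2, deg[8]=1+1=2, deg[9]=1+1=2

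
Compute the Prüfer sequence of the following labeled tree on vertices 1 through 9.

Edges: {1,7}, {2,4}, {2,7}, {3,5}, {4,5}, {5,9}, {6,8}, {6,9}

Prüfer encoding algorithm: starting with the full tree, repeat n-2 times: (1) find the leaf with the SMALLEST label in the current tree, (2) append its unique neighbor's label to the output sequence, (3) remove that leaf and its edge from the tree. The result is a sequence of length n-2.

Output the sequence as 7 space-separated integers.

Answer: 7 5 2 4 5 9 6

Derivation:
Step 1: leaves = {1,3,8}. Remove smallest leaf 1, emit neighbor 7.
Step 2: leaves = {3,7,8}. Remove smallest leaf 3, emit neighbor 5.
Step 3: leaves = {7,8}. Remove smallest leaf 7, emit neighbor 2.
Step 4: leaves = {2,8}. Remove smallest leaf 2, emit neighbor 4.
Step 5: leaves = {4,8}. Remove smallest leaf 4, emit neighbor 5.
Step 6: leaves = {5,8}. Remove smallest leaf 5, emit neighbor 9.
Step 7: leaves = {8,9}. Remove smallest leaf 8, emit neighbor 6.
Done: 2 vertices remain (6, 9). Sequence = [7 5 2 4 5 9 6]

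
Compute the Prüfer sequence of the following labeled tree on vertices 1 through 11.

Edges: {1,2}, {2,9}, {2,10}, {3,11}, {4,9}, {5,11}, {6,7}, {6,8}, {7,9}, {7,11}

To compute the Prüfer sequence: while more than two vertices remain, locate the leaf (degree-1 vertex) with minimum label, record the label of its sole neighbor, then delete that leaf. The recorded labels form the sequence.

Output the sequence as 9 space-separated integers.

Step 1: leaves = {1,3,4,5,8,10}. Remove smallest leaf 1, emit neighbor 2.
Step 2: leaves = {3,4,5,8,10}. Remove smallest leaf 3, emit neighbor 11.
Step 3: leaves = {4,5,8,10}. Remove smallest leaf 4, emit neighbor 9.
Step 4: leaves = {5,8,10}. Remove smallest leaf 5, emit neighbor 11.
Step 5: leaves = {8,10,11}. Remove smallest leaf 8, emit neighbor 6.
Step 6: leaves = {6,10,11}. Remove smallest leaf 6, emit neighbor 7.
Step 7: leaves = {10,11}. Remove smallest leaf 10, emit neighbor 2.
Step 8: leaves = {2,11}. Remove smallest leaf 2, emit neighbor 9.
Step 9: leaves = {9,11}. Remove smallest leaf 9, emit neighbor 7.
Done: 2 vertices remain (7, 11). Sequence = [2 11 9 11 6 7 2 9 7]

Answer: 2 11 9 11 6 7 2 9 7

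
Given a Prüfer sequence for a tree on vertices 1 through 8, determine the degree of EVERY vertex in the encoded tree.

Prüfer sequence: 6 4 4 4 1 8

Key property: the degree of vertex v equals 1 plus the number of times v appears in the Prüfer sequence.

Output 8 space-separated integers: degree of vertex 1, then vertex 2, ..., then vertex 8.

Answer: 2 1 1 4 1 2 1 2

Derivation:
p_1 = 6: count[6] becomes 1
p_2 = 4: count[4] becomes 1
p_3 = 4: count[4] becomes 2
p_4 = 4: count[4] becomes 3
p_5 = 1: count[1] becomes 1
p_6 = 8: count[8] becomes 1
Degrees (1 + count): deg[1]=1+1=2, deg[2]=1+0=1, deg[3]=1+0=1, deg[4]=1+3=4, deg[5]=1+0=1, deg[6]=1+1=2, deg[7]=1+0=1, deg[8]=1+1=2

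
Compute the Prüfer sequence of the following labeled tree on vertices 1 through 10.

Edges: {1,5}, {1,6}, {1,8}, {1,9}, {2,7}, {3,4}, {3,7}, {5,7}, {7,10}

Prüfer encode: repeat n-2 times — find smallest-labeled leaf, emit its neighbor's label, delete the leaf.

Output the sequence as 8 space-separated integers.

Step 1: leaves = {2,4,6,8,9,10}. Remove smallest leaf 2, emit neighbor 7.
Step 2: leaves = {4,6,8,9,10}. Remove smallest leaf 4, emit neighbor 3.
Step 3: leaves = {3,6,8,9,10}. Remove smallest leaf 3, emit neighbor 7.
Step 4: leaves = {6,8,9,10}. Remove smallest leaf 6, emit neighbor 1.
Step 5: leaves = {8,9,10}. Remove smallest leaf 8, emit neighbor 1.
Step 6: leaves = {9,10}. Remove smallest leaf 9, emit neighbor 1.
Step 7: leaves = {1,10}. Remove smallest leaf 1, emit neighbor 5.
Step 8: leaves = {5,10}. Remove smallest leaf 5, emit neighbor 7.
Done: 2 vertices remain (7, 10). Sequence = [7 3 7 1 1 1 5 7]

Answer: 7 3 7 1 1 1 5 7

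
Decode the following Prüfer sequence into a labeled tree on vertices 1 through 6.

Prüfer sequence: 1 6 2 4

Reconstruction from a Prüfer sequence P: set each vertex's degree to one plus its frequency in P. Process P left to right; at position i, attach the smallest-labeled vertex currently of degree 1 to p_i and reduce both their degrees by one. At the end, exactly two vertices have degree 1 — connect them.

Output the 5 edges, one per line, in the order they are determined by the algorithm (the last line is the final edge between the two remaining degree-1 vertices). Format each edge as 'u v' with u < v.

Answer: 1 3
1 6
2 5
2 4
4 6

Derivation:
Initial degrees: {1:2, 2:2, 3:1, 4:2, 5:1, 6:2}
Step 1: smallest deg-1 vertex = 3, p_1 = 1. Add edge {1,3}. Now deg[3]=0, deg[1]=1.
Step 2: smallest deg-1 vertex = 1, p_2 = 6. Add edge {1,6}. Now deg[1]=0, deg[6]=1.
Step 3: smallest deg-1 vertex = 5, p_3 = 2. Add edge {2,5}. Now deg[5]=0, deg[2]=1.
Step 4: smallest deg-1 vertex = 2, p_4 = 4. Add edge {2,4}. Now deg[2]=0, deg[4]=1.
Final: two remaining deg-1 vertices are 4, 6. Add edge {4,6}.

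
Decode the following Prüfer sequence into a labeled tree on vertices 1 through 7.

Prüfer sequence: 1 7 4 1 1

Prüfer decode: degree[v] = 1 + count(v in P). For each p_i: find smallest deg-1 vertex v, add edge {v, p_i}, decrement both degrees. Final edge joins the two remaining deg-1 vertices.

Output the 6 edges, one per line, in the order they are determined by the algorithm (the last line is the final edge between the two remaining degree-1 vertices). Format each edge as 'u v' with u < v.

Answer: 1 2
3 7
4 5
1 4
1 6
1 7

Derivation:
Initial degrees: {1:4, 2:1, 3:1, 4:2, 5:1, 6:1, 7:2}
Step 1: smallest deg-1 vertex = 2, p_1 = 1. Add edge {1,2}. Now deg[2]=0, deg[1]=3.
Step 2: smallest deg-1 vertex = 3, p_2 = 7. Add edge {3,7}. Now deg[3]=0, deg[7]=1.
Step 3: smallest deg-1 vertex = 5, p_3 = 4. Add edge {4,5}. Now deg[5]=0, deg[4]=1.
Step 4: smallest deg-1 vertex = 4, p_4 = 1. Add edge {1,4}. Now deg[4]=0, deg[1]=2.
Step 5: smallest deg-1 vertex = 6, p_5 = 1. Add edge {1,6}. Now deg[6]=0, deg[1]=1.
Final: two remaining deg-1 vertices are 1, 7. Add edge {1,7}.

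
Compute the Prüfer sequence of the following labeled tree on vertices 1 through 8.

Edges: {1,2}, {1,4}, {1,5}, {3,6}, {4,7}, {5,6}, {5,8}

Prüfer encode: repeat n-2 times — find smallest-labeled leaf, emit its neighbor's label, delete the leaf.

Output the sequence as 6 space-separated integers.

Step 1: leaves = {2,3,7,8}. Remove smallest leaf 2, emit neighbor 1.
Step 2: leaves = {3,7,8}. Remove smallest leaf 3, emit neighbor 6.
Step 3: leaves = {6,7,8}. Remove smallest leaf 6, emit neighbor 5.
Step 4: leaves = {7,8}. Remove smallest leaf 7, emit neighbor 4.
Step 5: leaves = {4,8}. Remove smallest leaf 4, emit neighbor 1.
Step 6: leaves = {1,8}. Remove smallest leaf 1, emit neighbor 5.
Done: 2 vertices remain (5, 8). Sequence = [1 6 5 4 1 5]

Answer: 1 6 5 4 1 5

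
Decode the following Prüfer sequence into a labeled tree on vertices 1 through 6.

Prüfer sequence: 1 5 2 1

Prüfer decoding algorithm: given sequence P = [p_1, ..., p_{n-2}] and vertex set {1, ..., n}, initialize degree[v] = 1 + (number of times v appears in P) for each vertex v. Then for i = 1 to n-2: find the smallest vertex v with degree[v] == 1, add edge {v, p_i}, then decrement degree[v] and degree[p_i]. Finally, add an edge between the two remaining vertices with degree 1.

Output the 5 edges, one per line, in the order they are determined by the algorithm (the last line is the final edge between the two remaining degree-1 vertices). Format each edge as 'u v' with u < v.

Initial degrees: {1:3, 2:2, 3:1, 4:1, 5:2, 6:1}
Step 1: smallest deg-1 vertex = 3, p_1 = 1. Add edge {1,3}. Now deg[3]=0, deg[1]=2.
Step 2: smallest deg-1 vertex = 4, p_2 = 5. Add edge {4,5}. Now deg[4]=0, deg[5]=1.
Step 3: smallest deg-1 vertex = 5, p_3 = 2. Add edge {2,5}. Now deg[5]=0, deg[2]=1.
Step 4: smallest deg-1 vertex = 2, p_4 = 1. Add edge {1,2}. Now deg[2]=0, deg[1]=1.
Final: two remaining deg-1 vertices are 1, 6. Add edge {1,6}.

Answer: 1 3
4 5
2 5
1 2
1 6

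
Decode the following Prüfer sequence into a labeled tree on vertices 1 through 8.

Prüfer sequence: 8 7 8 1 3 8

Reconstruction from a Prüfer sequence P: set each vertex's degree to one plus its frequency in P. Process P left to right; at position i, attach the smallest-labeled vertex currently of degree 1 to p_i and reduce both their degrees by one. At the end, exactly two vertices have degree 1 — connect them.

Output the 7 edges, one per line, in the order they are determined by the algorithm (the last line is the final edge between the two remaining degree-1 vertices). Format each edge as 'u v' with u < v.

Answer: 2 8
4 7
5 8
1 6
1 3
3 8
7 8

Derivation:
Initial degrees: {1:2, 2:1, 3:2, 4:1, 5:1, 6:1, 7:2, 8:4}
Step 1: smallest deg-1 vertex = 2, p_1 = 8. Add edge {2,8}. Now deg[2]=0, deg[8]=3.
Step 2: smallest deg-1 vertex = 4, p_2 = 7. Add edge {4,7}. Now deg[4]=0, deg[7]=1.
Step 3: smallest deg-1 vertex = 5, p_3 = 8. Add edge {5,8}. Now deg[5]=0, deg[8]=2.
Step 4: smallest deg-1 vertex = 6, p_4 = 1. Add edge {1,6}. Now deg[6]=0, deg[1]=1.
Step 5: smallest deg-1 vertex = 1, p_5 = 3. Add edge {1,3}. Now deg[1]=0, deg[3]=1.
Step 6: smallest deg-1 vertex = 3, p_6 = 8. Add edge {3,8}. Now deg[3]=0, deg[8]=1.
Final: two remaining deg-1 vertices are 7, 8. Add edge {7,8}.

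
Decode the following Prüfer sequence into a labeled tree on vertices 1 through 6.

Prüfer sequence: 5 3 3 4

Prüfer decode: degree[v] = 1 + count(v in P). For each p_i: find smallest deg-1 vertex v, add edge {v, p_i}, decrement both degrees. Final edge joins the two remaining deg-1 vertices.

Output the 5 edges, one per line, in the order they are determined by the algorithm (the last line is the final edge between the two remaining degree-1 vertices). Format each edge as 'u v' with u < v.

Answer: 1 5
2 3
3 5
3 4
4 6

Derivation:
Initial degrees: {1:1, 2:1, 3:3, 4:2, 5:2, 6:1}
Step 1: smallest deg-1 vertex = 1, p_1 = 5. Add edge {1,5}. Now deg[1]=0, deg[5]=1.
Step 2: smallest deg-1 vertex = 2, p_2 = 3. Add edge {2,3}. Now deg[2]=0, deg[3]=2.
Step 3: smallest deg-1 vertex = 5, p_3 = 3. Add edge {3,5}. Now deg[5]=0, deg[3]=1.
Step 4: smallest deg-1 vertex = 3, p_4 = 4. Add edge {3,4}. Now deg[3]=0, deg[4]=1.
Final: two remaining deg-1 vertices are 4, 6. Add edge {4,6}.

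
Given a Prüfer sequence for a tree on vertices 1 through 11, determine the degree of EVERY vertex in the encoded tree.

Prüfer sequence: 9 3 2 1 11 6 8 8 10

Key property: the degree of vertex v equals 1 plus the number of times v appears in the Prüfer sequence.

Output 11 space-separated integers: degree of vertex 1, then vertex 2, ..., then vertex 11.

p_1 = 9: count[9] becomes 1
p_2 = 3: count[3] becomes 1
p_3 = 2: count[2] becomes 1
p_4 = 1: count[1] becomes 1
p_5 = 11: count[11] becomes 1
p_6 = 6: count[6] becomes 1
p_7 = 8: count[8] becomes 1
p_8 = 8: count[8] becomes 2
p_9 = 10: count[10] becomes 1
Degrees (1 + count): deg[1]=1+1=2, deg[2]=1+1=2, deg[3]=1+1=2, deg[4]=1+0=1, deg[5]=1+0=1, deg[6]=1+1=2, deg[7]=1+0=1, deg[8]=1+2=3, deg[9]=1+1=2, deg[10]=1+1=2, deg[11]=1+1=2

Answer: 2 2 2 1 1 2 1 3 2 2 2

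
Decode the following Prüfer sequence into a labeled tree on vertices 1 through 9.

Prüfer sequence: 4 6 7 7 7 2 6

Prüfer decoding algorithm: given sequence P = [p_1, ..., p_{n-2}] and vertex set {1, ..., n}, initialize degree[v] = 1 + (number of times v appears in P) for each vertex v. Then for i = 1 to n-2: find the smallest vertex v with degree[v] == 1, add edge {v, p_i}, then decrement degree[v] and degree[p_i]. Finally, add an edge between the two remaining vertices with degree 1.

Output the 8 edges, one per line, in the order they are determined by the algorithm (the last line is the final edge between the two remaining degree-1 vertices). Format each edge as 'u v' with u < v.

Answer: 1 4
3 6
4 7
5 7
7 8
2 7
2 6
6 9

Derivation:
Initial degrees: {1:1, 2:2, 3:1, 4:2, 5:1, 6:3, 7:4, 8:1, 9:1}
Step 1: smallest deg-1 vertex = 1, p_1 = 4. Add edge {1,4}. Now deg[1]=0, deg[4]=1.
Step 2: smallest deg-1 vertex = 3, p_2 = 6. Add edge {3,6}. Now deg[3]=0, deg[6]=2.
Step 3: smallest deg-1 vertex = 4, p_3 = 7. Add edge {4,7}. Now deg[4]=0, deg[7]=3.
Step 4: smallest deg-1 vertex = 5, p_4 = 7. Add edge {5,7}. Now deg[5]=0, deg[7]=2.
Step 5: smallest deg-1 vertex = 8, p_5 = 7. Add edge {7,8}. Now deg[8]=0, deg[7]=1.
Step 6: smallest deg-1 vertex = 7, p_6 = 2. Add edge {2,7}. Now deg[7]=0, deg[2]=1.
Step 7: smallest deg-1 vertex = 2, p_7 = 6. Add edge {2,6}. Now deg[2]=0, deg[6]=1.
Final: two remaining deg-1 vertices are 6, 9. Add edge {6,9}.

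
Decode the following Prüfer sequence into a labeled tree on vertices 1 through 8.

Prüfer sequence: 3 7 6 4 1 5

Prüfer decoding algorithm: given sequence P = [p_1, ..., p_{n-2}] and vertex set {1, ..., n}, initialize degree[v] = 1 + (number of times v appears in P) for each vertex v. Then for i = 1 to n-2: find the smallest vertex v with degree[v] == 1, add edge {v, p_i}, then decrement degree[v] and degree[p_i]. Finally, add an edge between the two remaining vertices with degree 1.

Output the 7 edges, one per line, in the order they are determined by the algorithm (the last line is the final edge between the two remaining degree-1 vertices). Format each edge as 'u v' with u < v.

Initial degrees: {1:2, 2:1, 3:2, 4:2, 5:2, 6:2, 7:2, 8:1}
Step 1: smallest deg-1 vertex = 2, p_1 = 3. Add edge {2,3}. Now deg[2]=0, deg[3]=1.
Step 2: smallest deg-1 vertex = 3, p_2 = 7. Add edge {3,7}. Now deg[3]=0, deg[7]=1.
Step 3: smallest deg-1 vertex = 7, p_3 = 6. Add edge {6,7}. Now deg[7]=0, deg[6]=1.
Step 4: smallest deg-1 vertex = 6, p_4 = 4. Add edge {4,6}. Now deg[6]=0, deg[4]=1.
Step 5: smallest deg-1 vertex = 4, p_5 = 1. Add edge {1,4}. Now deg[4]=0, deg[1]=1.
Step 6: smallest deg-1 vertex = 1, p_6 = 5. Add edge {1,5}. Now deg[1]=0, deg[5]=1.
Final: two remaining deg-1 vertices are 5, 8. Add edge {5,8}.

Answer: 2 3
3 7
6 7
4 6
1 4
1 5
5 8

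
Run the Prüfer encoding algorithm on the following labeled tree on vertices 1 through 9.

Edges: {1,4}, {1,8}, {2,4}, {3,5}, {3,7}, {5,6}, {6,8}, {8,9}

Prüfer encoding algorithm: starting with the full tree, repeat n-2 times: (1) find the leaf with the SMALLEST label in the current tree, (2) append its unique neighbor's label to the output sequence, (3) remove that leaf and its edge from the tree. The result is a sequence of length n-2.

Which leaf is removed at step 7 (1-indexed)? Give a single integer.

Answer: 6

Derivation:
Step 1: current leaves = {2,7,9}. Remove leaf 2 (neighbor: 4).
Step 2: current leaves = {4,7,9}. Remove leaf 4 (neighbor: 1).
Step 3: current leaves = {1,7,9}. Remove leaf 1 (neighbor: 8).
Step 4: current leaves = {7,9}. Remove leaf 7 (neighbor: 3).
Step 5: current leaves = {3,9}. Remove leaf 3 (neighbor: 5).
Step 6: current leaves = {5,9}. Remove leaf 5 (neighbor: 6).
Step 7: current leaves = {6,9}. Remove leaf 6 (neighbor: 8).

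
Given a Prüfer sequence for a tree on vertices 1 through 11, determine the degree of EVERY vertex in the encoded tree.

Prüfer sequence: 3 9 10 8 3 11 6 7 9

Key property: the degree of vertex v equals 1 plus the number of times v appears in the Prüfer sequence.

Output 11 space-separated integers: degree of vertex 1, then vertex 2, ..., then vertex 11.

Answer: 1 1 3 1 1 2 2 2 3 2 2

Derivation:
p_1 = 3: count[3] becomes 1
p_2 = 9: count[9] becomes 1
p_3 = 10: count[10] becomes 1
p_4 = 8: count[8] becomes 1
p_5 = 3: count[3] becomes 2
p_6 = 11: count[11] becomes 1
p_7 = 6: count[6] becomes 1
p_8 = 7: count[7] becomes 1
p_9 = 9: count[9] becomes 2
Degrees (1 + count): deg[1]=1+0=1, deg[2]=1+0=1, deg[3]=1+2=3, deg[4]=1+0=1, deg[5]=1+0=1, deg[6]=1+1=2, deg[7]=1+1=2, deg[8]=1+1=2, deg[9]=1+2=3, deg[10]=1+1=2, deg[11]=1+1=2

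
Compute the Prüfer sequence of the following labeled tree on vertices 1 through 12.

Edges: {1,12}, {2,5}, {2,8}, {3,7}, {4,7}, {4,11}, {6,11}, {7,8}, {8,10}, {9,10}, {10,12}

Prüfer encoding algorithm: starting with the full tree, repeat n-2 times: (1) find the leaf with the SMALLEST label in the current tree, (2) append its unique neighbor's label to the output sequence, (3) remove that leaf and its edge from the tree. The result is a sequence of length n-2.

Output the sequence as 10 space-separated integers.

Step 1: leaves = {1,3,5,6,9}. Remove smallest leaf 1, emit neighbor 12.
Step 2: leaves = {3,5,6,9,12}. Remove smallest leaf 3, emit neighbor 7.
Step 3: leaves = {5,6,9,12}. Remove smallest leaf 5, emit neighbor 2.
Step 4: leaves = {2,6,9,12}. Remove smallest leaf 2, emit neighbor 8.
Step 5: leaves = {6,9,12}. Remove smallest leaf 6, emit neighbor 11.
Step 6: leaves = {9,11,12}. Remove smallest leaf 9, emit neighbor 10.
Step 7: leaves = {11,12}. Remove smallest leaf 11, emit neighbor 4.
Step 8: leaves = {4,12}. Remove smallest leaf 4, emit neighbor 7.
Step 9: leaves = {7,12}. Remove smallest leaf 7, emit neighbor 8.
Step 10: leaves = {8,12}. Remove smallest leaf 8, emit neighbor 10.
Done: 2 vertices remain (10, 12). Sequence = [12 7 2 8 11 10 4 7 8 10]

Answer: 12 7 2 8 11 10 4 7 8 10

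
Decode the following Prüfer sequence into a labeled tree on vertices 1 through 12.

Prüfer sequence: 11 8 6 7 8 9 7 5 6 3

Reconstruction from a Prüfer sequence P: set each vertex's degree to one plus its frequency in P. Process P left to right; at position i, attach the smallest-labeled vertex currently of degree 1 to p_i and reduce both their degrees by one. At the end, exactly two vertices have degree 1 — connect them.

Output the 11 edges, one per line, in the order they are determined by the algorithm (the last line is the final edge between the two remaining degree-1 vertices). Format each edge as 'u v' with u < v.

Initial degrees: {1:1, 2:1, 3:2, 4:1, 5:2, 6:3, 7:3, 8:3, 9:2, 10:1, 11:2, 12:1}
Step 1: smallest deg-1 vertex = 1, p_1 = 11. Add edge {1,11}. Now deg[1]=0, deg[11]=1.
Step 2: smallest deg-1 vertex = 2, p_2 = 8. Add edge {2,8}. Now deg[2]=0, deg[8]=2.
Step 3: smallest deg-1 vertex = 4, p_3 = 6. Add edge {4,6}. Now deg[4]=0, deg[6]=2.
Step 4: smallest deg-1 vertex = 10, p_4 = 7. Add edge {7,10}. Now deg[10]=0, deg[7]=2.
Step 5: smallest deg-1 vertex = 11, p_5 = 8. Add edge {8,11}. Now deg[11]=0, deg[8]=1.
Step 6: smallest deg-1 vertex = 8, p_6 = 9. Add edge {8,9}. Now deg[8]=0, deg[9]=1.
Step 7: smallest deg-1 vertex = 9, p_7 = 7. Add edge {7,9}. Now deg[9]=0, deg[7]=1.
Step 8: smallest deg-1 vertex = 7, p_8 = 5. Add edge {5,7}. Now deg[7]=0, deg[5]=1.
Step 9: smallest deg-1 vertex = 5, p_9 = 6. Add edge {5,6}. Now deg[5]=0, deg[6]=1.
Step 10: smallest deg-1 vertex = 6, p_10 = 3. Add edge {3,6}. Now deg[6]=0, deg[3]=1.
Final: two remaining deg-1 vertices are 3, 12. Add edge {3,12}.

Answer: 1 11
2 8
4 6
7 10
8 11
8 9
7 9
5 7
5 6
3 6
3 12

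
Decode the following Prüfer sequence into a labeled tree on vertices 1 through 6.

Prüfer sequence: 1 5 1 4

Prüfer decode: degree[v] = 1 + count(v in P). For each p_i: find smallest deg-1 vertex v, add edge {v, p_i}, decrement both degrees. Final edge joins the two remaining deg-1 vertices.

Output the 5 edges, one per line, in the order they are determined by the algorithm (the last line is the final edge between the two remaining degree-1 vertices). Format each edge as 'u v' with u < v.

Answer: 1 2
3 5
1 5
1 4
4 6

Derivation:
Initial degrees: {1:3, 2:1, 3:1, 4:2, 5:2, 6:1}
Step 1: smallest deg-1 vertex = 2, p_1 = 1. Add edge {1,2}. Now deg[2]=0, deg[1]=2.
Step 2: smallest deg-1 vertex = 3, p_2 = 5. Add edge {3,5}. Now deg[3]=0, deg[5]=1.
Step 3: smallest deg-1 vertex = 5, p_3 = 1. Add edge {1,5}. Now deg[5]=0, deg[1]=1.
Step 4: smallest deg-1 vertex = 1, p_4 = 4. Add edge {1,4}. Now deg[1]=0, deg[4]=1.
Final: two remaining deg-1 vertices are 4, 6. Add edge {4,6}.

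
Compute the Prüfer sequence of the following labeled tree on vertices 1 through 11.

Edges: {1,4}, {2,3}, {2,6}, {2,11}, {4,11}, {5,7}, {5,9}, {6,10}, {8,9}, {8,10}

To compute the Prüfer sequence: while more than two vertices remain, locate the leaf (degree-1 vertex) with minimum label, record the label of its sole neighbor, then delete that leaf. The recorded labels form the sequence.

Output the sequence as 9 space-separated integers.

Step 1: leaves = {1,3,7}. Remove smallest leaf 1, emit neighbor 4.
Step 2: leaves = {3,4,7}. Remove smallest leaf 3, emit neighbor 2.
Step 3: leaves = {4,7}. Remove smallest leaf 4, emit neighbor 11.
Step 4: leaves = {7,11}. Remove smallest leaf 7, emit neighbor 5.
Step 5: leaves = {5,11}. Remove smallest leaf 5, emit neighbor 9.
Step 6: leaves = {9,11}. Remove smallest leaf 9, emit neighbor 8.
Step 7: leaves = {8,11}. Remove smallest leaf 8, emit neighbor 10.
Step 8: leaves = {10,11}. Remove smallest leaf 10, emit neighbor 6.
Step 9: leaves = {6,11}. Remove smallest leaf 6, emit neighbor 2.
Done: 2 vertices remain (2, 11). Sequence = [4 2 11 5 9 8 10 6 2]

Answer: 4 2 11 5 9 8 10 6 2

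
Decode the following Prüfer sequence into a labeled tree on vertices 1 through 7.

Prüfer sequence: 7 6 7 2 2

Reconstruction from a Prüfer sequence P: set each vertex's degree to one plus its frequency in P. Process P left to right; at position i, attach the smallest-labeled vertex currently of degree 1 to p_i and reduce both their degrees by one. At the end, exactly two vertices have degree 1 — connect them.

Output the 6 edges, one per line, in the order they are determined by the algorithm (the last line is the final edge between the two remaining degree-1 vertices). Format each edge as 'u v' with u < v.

Initial degrees: {1:1, 2:3, 3:1, 4:1, 5:1, 6:2, 7:3}
Step 1: smallest deg-1 vertex = 1, p_1 = 7. Add edge {1,7}. Now deg[1]=0, deg[7]=2.
Step 2: smallest deg-1 vertex = 3, p_2 = 6. Add edge {3,6}. Now deg[3]=0, deg[6]=1.
Step 3: smallest deg-1 vertex = 4, p_3 = 7. Add edge {4,7}. Now deg[4]=0, deg[7]=1.
Step 4: smallest deg-1 vertex = 5, p_4 = 2. Add edge {2,5}. Now deg[5]=0, deg[2]=2.
Step 5: smallest deg-1 vertex = 6, p_5 = 2. Add edge {2,6}. Now deg[6]=0, deg[2]=1.
Final: two remaining deg-1 vertices are 2, 7. Add edge {2,7}.

Answer: 1 7
3 6
4 7
2 5
2 6
2 7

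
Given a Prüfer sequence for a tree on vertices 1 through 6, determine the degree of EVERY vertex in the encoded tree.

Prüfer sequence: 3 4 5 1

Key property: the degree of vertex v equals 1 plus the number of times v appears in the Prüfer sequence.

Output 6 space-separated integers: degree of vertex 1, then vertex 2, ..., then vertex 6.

Answer: 2 1 2 2 2 1

Derivation:
p_1 = 3: count[3] becomes 1
p_2 = 4: count[4] becomes 1
p_3 = 5: count[5] becomes 1
p_4 = 1: count[1] becomes 1
Degrees (1 + count): deg[1]=1+1=2, deg[2]=1+0=1, deg[3]=1+1=2, deg[4]=1+1=2, deg[5]=1+1=2, deg[6]=1+0=1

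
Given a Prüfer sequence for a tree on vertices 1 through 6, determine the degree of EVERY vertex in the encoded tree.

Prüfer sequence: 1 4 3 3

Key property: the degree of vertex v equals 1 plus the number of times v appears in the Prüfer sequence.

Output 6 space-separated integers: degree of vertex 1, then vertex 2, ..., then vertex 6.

Answer: 2 1 3 2 1 1

Derivation:
p_1 = 1: count[1] becomes 1
p_2 = 4: count[4] becomes 1
p_3 = 3: count[3] becomes 1
p_4 = 3: count[3] becomes 2
Degrees (1 + count): deg[1]=1+1=2, deg[2]=1+0=1, deg[3]=1+2=3, deg[4]=1+1=2, deg[5]=1+0=1, deg[6]=1+0=1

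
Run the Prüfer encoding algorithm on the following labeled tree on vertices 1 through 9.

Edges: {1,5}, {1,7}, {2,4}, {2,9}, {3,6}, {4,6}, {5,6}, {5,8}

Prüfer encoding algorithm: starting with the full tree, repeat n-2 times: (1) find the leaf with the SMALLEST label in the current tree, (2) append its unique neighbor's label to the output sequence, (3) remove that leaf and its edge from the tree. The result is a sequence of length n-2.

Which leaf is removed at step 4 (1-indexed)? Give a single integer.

Step 1: current leaves = {3,7,8,9}. Remove leaf 3 (neighbor: 6).
Step 2: current leaves = {7,8,9}. Remove leaf 7 (neighbor: 1).
Step 3: current leaves = {1,8,9}. Remove leaf 1 (neighbor: 5).
Step 4: current leaves = {8,9}. Remove leaf 8 (neighbor: 5).

Answer: 8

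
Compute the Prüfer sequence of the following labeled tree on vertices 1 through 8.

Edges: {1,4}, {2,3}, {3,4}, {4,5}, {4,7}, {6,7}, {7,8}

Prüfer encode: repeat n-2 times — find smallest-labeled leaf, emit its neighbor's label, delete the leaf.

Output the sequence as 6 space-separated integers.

Step 1: leaves = {1,2,5,6,8}. Remove smallest leaf 1, emit neighbor 4.
Step 2: leaves = {2,5,6,8}. Remove smallest leaf 2, emit neighbor 3.
Step 3: leaves = {3,5,6,8}. Remove smallest leaf 3, emit neighbor 4.
Step 4: leaves = {5,6,8}. Remove smallest leaf 5, emit neighbor 4.
Step 5: leaves = {4,6,8}. Remove smallest leaf 4, emit neighbor 7.
Step 6: leaves = {6,8}. Remove smallest leaf 6, emit neighbor 7.
Done: 2 vertices remain (7, 8). Sequence = [4 3 4 4 7 7]

Answer: 4 3 4 4 7 7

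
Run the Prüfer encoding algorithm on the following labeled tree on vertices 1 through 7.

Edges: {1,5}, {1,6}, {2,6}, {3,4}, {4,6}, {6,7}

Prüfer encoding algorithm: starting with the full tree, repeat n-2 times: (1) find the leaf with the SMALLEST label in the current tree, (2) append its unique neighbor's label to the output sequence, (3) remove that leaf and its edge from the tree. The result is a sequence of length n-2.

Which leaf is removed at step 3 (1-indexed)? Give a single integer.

Step 1: current leaves = {2,3,5,7}. Remove leaf 2 (neighbor: 6).
Step 2: current leaves = {3,5,7}. Remove leaf 3 (neighbor: 4).
Step 3: current leaves = {4,5,7}. Remove leaf 4 (neighbor: 6).

Answer: 4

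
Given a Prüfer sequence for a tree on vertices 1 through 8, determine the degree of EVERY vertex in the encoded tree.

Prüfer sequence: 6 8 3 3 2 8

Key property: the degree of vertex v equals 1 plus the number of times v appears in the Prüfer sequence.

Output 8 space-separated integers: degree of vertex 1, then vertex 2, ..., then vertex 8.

Answer: 1 2 3 1 1 2 1 3

Derivation:
p_1 = 6: count[6] becomes 1
p_2 = 8: count[8] becomes 1
p_3 = 3: count[3] becomes 1
p_4 = 3: count[3] becomes 2
p_5 = 2: count[2] becomes 1
p_6 = 8: count[8] becomes 2
Degrees (1 + count): deg[1]=1+0=1, deg[2]=1+1=2, deg[3]=1+2=3, deg[4]=1+0=1, deg[5]=1+0=1, deg[6]=1+1=2, deg[7]=1+0=1, deg[8]=1+2=3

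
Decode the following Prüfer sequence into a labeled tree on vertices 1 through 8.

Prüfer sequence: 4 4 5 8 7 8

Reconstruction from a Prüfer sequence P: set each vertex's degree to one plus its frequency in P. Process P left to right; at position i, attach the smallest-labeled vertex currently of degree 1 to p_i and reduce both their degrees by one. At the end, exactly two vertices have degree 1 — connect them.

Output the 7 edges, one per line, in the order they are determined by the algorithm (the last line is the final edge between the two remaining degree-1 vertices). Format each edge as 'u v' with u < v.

Answer: 1 4
2 4
3 5
4 8
5 7
6 8
7 8

Derivation:
Initial degrees: {1:1, 2:1, 3:1, 4:3, 5:2, 6:1, 7:2, 8:3}
Step 1: smallest deg-1 vertex = 1, p_1 = 4. Add edge {1,4}. Now deg[1]=0, deg[4]=2.
Step 2: smallest deg-1 vertex = 2, p_2 = 4. Add edge {2,4}. Now deg[2]=0, deg[4]=1.
Step 3: smallest deg-1 vertex = 3, p_3 = 5. Add edge {3,5}. Now deg[3]=0, deg[5]=1.
Step 4: smallest deg-1 vertex = 4, p_4 = 8. Add edge {4,8}. Now deg[4]=0, deg[8]=2.
Step 5: smallest deg-1 vertex = 5, p_5 = 7. Add edge {5,7}. Now deg[5]=0, deg[7]=1.
Step 6: smallest deg-1 vertex = 6, p_6 = 8. Add edge {6,8}. Now deg[6]=0, deg[8]=1.
Final: two remaining deg-1 vertices are 7, 8. Add edge {7,8}.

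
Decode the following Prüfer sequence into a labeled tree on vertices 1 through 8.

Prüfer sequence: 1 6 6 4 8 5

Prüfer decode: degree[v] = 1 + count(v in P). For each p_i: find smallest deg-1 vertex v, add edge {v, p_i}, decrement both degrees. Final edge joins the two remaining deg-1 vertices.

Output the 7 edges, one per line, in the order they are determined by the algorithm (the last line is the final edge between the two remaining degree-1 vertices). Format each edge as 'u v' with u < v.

Initial degrees: {1:2, 2:1, 3:1, 4:2, 5:2, 6:3, 7:1, 8:2}
Step 1: smallest deg-1 vertex = 2, p_1 = 1. Add edge {1,2}. Now deg[2]=0, deg[1]=1.
Step 2: smallest deg-1 vertex = 1, p_2 = 6. Add edge {1,6}. Now deg[1]=0, deg[6]=2.
Step 3: smallest deg-1 vertex = 3, p_3 = 6. Add edge {3,6}. Now deg[3]=0, deg[6]=1.
Step 4: smallest deg-1 vertex = 6, p_4 = 4. Add edge {4,6}. Now deg[6]=0, deg[4]=1.
Step 5: smallest deg-1 vertex = 4, p_5 = 8. Add edge {4,8}. Now deg[4]=0, deg[8]=1.
Step 6: smallest deg-1 vertex = 7, p_6 = 5. Add edge {5,7}. Now deg[7]=0, deg[5]=1.
Final: two remaining deg-1 vertices are 5, 8. Add edge {5,8}.

Answer: 1 2
1 6
3 6
4 6
4 8
5 7
5 8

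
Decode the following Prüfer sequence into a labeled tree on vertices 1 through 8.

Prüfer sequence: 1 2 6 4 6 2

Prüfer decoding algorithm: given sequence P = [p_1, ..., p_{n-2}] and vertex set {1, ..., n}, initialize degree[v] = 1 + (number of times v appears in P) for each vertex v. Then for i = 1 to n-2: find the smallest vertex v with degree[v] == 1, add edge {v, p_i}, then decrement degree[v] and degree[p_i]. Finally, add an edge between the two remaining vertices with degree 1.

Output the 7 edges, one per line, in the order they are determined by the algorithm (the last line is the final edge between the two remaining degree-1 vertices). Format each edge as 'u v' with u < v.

Initial degrees: {1:2, 2:3, 3:1, 4:2, 5:1, 6:3, 7:1, 8:1}
Step 1: smallest deg-1 vertex = 3, p_1 = 1. Add edge {1,3}. Now deg[3]=0, deg[1]=1.
Step 2: smallest deg-1 vertex = 1, p_2 = 2. Add edge {1,2}. Now deg[1]=0, deg[2]=2.
Step 3: smallest deg-1 vertex = 5, p_3 = 6. Add edge {5,6}. Now deg[5]=0, deg[6]=2.
Step 4: smallest deg-1 vertex = 7, p_4 = 4. Add edge {4,7}. Now deg[7]=0, deg[4]=1.
Step 5: smallest deg-1 vertex = 4, p_5 = 6. Add edge {4,6}. Now deg[4]=0, deg[6]=1.
Step 6: smallest deg-1 vertex = 6, p_6 = 2. Add edge {2,6}. Now deg[6]=0, deg[2]=1.
Final: two remaining deg-1 vertices are 2, 8. Add edge {2,8}.

Answer: 1 3
1 2
5 6
4 7
4 6
2 6
2 8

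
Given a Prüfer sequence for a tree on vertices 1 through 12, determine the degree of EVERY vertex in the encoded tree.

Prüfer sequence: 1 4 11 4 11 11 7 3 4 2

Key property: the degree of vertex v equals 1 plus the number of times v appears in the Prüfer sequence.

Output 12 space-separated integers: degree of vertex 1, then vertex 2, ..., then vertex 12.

p_1 = 1: count[1] becomes 1
p_2 = 4: count[4] becomes 1
p_3 = 11: count[11] becomes 1
p_4 = 4: count[4] becomes 2
p_5 = 11: count[11] becomes 2
p_6 = 11: count[11] becomes 3
p_7 = 7: count[7] becomes 1
p_8 = 3: count[3] becomes 1
p_9 = 4: count[4] becomes 3
p_10 = 2: count[2] becomes 1
Degrees (1 + count): deg[1]=1+1=2, deg[2]=1+1=2, deg[3]=1+1=2, deg[4]=1+3=4, deg[5]=1+0=1, deg[6]=1+0=1, deg[7]=1+1=2, deg[8]=1+0=1, deg[9]=1+0=1, deg[10]=1+0=1, deg[11]=1+3=4, deg[12]=1+0=1

Answer: 2 2 2 4 1 1 2 1 1 1 4 1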